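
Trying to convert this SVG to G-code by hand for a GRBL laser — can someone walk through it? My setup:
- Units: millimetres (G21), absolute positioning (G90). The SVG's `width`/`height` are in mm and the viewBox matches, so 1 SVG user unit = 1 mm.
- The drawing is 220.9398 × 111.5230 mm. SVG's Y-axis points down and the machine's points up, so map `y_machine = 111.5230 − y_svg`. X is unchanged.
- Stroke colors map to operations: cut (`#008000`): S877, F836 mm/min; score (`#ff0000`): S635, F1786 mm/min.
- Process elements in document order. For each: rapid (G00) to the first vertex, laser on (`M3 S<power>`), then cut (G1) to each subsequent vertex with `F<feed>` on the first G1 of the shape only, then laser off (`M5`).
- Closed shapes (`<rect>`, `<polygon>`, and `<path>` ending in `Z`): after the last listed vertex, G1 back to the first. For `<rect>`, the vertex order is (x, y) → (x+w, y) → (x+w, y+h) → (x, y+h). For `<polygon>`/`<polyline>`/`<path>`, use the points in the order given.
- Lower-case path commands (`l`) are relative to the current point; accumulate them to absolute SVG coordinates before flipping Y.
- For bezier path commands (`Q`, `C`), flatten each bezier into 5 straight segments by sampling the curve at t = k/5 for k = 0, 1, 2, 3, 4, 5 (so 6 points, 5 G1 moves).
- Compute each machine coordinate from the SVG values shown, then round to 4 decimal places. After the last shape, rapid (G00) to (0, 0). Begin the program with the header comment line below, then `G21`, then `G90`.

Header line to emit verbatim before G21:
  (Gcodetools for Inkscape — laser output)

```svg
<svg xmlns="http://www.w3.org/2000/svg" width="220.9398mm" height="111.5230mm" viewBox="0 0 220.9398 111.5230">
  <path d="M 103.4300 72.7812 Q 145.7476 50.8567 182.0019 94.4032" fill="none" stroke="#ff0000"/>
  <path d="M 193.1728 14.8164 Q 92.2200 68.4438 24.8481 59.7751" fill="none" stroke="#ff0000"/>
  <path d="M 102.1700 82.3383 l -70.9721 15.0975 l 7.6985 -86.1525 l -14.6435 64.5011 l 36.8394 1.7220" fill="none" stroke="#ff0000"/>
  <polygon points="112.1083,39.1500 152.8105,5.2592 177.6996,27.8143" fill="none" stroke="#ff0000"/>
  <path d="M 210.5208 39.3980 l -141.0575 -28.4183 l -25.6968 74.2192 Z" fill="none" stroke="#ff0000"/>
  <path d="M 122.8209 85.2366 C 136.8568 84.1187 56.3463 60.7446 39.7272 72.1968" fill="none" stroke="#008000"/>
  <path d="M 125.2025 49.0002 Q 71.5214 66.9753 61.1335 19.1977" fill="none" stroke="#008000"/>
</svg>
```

Since the viewBox matches the mm dimensions, user units are millimetres directly. The only transform is the Y-flip y_m = 111.5230 − y_svg.

Shape 1 is a quadratic bezier drawn with `<path>`. Its stroke #ff0000 means score at S635, F1786. After flipping Y the toolpath is (103.4300,38.7418) → (120.1145,44.8928) → (136.3140,45.8060) → (152.0283,41.4816) → (167.2576,31.9196) → (182.0019,17.1198).

Shape 2 is a quadratic bezier drawn with `<path>`. Its stroke #ff0000 means score at S635, F1786. After flipping Y the toolpath is (193.1728,96.7066) → (154.1349,77.7475) → (117.7835,63.7721) → (84.1186,54.7803) → (53.1401,50.7723) → (24.8481,51.7479).

Shape 3 is a open polyline drawn with `<path>`. Its stroke #ff0000 means score at S635, F1786. After flipping Y the toolpath is (102.1700,29.1847) → (31.1979,14.0872) → (38.8964,100.2397) → (24.2529,35.7386) → (61.0923,34.0166).

Shape 4 is a closed polygon drawn with `<polygon>`. Its stroke #ff0000 means score at S635, F1786. After flipping Y the toolpath is (112.1083,72.3730) → (152.8105,106.2638) → (177.6996,83.7087) → (112.1083,72.3730), returning to the start.

Shape 5 is a closed polygon drawn with `<path>`. Its stroke #ff0000 means score at S635, F1786. After flipping Y the toolpath is (210.5208,72.1250) → (69.4633,100.5433) → (43.7665,26.3241) → (210.5208,72.1250), returning to the start.

Shape 6 is a cubic bezier drawn with `<path>`. Its stroke #008000 means cut at S877, F836. After flipping Y the toolpath is (122.8209,26.2864) → (121.1644,29.1712) → (104.4217,34.6576) → (80.1980,40.0055) → (56.0981,42.4750) → (39.7272,39.3262).

Shape 7 is a quadratic bezier drawn with `<path>`. Its stroke #008000 means cut at S877, F836. After flipping Y the toolpath is (125.2025,62.5228) → (105.4618,57.9629) → (89.1845,58.6632) → (76.3707,64.6237) → (67.0204,75.8444) → (61.1335,92.3253).

(Gcodetools for Inkscape — laser output)
G21
G90
G00 X103.4300 Y38.7418
M3 S635
G1 X120.1145 Y44.8928 F1786
G1 X136.3140 Y45.8060
G1 X152.0283 Y41.4816
G1 X167.2576 Y31.9196
G1 X182.0019 Y17.1198
M5
G00 X193.1728 Y96.7066
M3 S635
G1 X154.1349 Y77.7475 F1786
G1 X117.7835 Y63.7721
G1 X84.1186 Y54.7803
G1 X53.1401 Y50.7723
G1 X24.8481 Y51.7479
M5
G00 X102.1700 Y29.1847
M3 S635
G1 X31.1979 Y14.0872 F1786
G1 X38.8964 Y100.2397
G1 X24.2529 Y35.7386
G1 X61.0923 Y34.0166
M5
G00 X112.1083 Y72.3730
M3 S635
G1 X152.8105 Y106.2638 F1786
G1 X177.6996 Y83.7087
G1 X112.1083 Y72.3730
M5
G00 X210.5208 Y72.1250
M3 S635
G1 X69.4633 Y100.5433 F1786
G1 X43.7665 Y26.3241
G1 X210.5208 Y72.1250
M5
G00 X122.8209 Y26.2864
M3 S877
G1 X121.1644 Y29.1712 F836
G1 X104.4217 Y34.6576
G1 X80.1980 Y40.0055
G1 X56.0981 Y42.4750
G1 X39.7272 Y39.3262
M5
G00 X125.2025 Y62.5228
M3 S877
G1 X105.4618 Y57.9629 F836
G1 X89.1845 Y58.6632
G1 X76.3707 Y64.6237
G1 X67.0204 Y75.8444
G1 X61.1335 Y92.3253
M5
G00 X0.0000 Y0.0000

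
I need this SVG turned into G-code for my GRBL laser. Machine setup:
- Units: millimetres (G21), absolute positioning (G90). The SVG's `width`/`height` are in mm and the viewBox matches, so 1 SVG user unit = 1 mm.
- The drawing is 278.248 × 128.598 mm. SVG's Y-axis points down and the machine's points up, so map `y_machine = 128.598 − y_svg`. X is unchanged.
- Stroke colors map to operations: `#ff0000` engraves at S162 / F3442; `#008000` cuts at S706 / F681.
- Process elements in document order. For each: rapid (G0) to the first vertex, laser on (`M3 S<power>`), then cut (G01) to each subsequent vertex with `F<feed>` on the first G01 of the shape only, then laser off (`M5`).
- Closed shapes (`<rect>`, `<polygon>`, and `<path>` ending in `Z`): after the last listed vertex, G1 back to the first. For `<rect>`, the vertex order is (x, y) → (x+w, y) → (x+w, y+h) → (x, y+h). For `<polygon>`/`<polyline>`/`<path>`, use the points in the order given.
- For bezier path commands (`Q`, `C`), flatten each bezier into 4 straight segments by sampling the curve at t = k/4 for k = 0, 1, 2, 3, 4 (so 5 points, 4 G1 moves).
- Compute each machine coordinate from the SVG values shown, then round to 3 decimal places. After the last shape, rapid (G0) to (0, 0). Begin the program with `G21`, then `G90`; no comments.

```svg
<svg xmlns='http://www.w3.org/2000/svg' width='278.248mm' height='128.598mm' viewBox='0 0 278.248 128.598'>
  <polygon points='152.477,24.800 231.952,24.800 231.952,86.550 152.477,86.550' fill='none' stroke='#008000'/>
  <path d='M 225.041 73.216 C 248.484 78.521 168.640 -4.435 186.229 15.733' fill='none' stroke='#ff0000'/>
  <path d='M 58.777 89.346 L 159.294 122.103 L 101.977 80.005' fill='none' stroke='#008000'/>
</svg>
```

viewBox `0 0 278.248 128.598` with mm width/height → 1 unit = 1 mm. Flip: y_m = 128.598 − y_svg.

**Shape 1** — `<polygon>` rectangle, stroke `#008000` → cut (S706, F681). Machine vertices: (152.477,103.798) → (231.952,103.798) → (231.952,42.048) → (152.477,42.048) → (152.477,103.798). Closed: final G1 returns to the first vertex.

**Shape 2** — `<path>` cubic bezier, stroke `#ff0000` → engrave (S162, F3442). Control points (SVG): P0=(225.041,73.216), P1=(248.484,78.521), P2=(168.640,-4.435), P3=(186.229,15.733); sampled at t=k/4. Machine vertices: (225.041,55.382) → (226.393,64.962) → (207.830,89.697) → (188.170,111.646) → (186.229,112.865). Open path.

**Shape 3** — `<path>` open polyline, stroke `#008000` → cut (S706, F681). Machine vertices: (58.777,39.252) → (159.294,6.495) → (101.977,48.593). Open path.

G21
G90
G0 X152.477 Y103.798
M3 S706
G01 X231.952 Y103.798 F681
G01 X231.952 Y42.048
G01 X152.477 Y42.048
G01 X152.477 Y103.798
M5
G0 X225.041 Y55.382
M3 S162
G01 X226.393 Y64.962 F3442
G01 X207.830 Y89.697
G01 X188.170 Y111.646
G01 X186.229 Y112.865
M5
G0 X58.777 Y39.252
M3 S706
G01 X159.294 Y6.495 F681
G01 X101.977 Y48.593
M5
G0 X0.000 Y0.000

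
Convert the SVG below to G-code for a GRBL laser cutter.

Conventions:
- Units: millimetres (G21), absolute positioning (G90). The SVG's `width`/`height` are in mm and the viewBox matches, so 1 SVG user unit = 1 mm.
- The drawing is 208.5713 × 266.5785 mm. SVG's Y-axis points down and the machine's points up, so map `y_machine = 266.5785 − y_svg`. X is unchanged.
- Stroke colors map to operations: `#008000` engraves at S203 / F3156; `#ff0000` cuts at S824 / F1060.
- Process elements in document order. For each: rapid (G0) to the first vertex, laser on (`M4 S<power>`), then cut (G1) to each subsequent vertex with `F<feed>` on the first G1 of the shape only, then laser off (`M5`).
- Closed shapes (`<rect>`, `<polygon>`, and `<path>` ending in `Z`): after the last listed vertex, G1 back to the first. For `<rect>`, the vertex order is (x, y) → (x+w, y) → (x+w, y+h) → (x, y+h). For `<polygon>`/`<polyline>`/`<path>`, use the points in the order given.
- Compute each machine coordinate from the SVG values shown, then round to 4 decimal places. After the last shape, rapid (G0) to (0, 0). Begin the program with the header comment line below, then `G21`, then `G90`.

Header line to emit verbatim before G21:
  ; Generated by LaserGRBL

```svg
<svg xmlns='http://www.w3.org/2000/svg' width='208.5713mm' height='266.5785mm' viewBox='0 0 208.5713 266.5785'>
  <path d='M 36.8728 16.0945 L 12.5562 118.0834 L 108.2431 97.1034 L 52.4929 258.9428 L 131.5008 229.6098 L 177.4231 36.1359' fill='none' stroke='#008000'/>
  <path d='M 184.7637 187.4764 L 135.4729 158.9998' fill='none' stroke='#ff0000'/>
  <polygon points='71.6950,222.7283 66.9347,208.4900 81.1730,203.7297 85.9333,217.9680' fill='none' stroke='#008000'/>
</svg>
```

; Generated by LaserGRBL
G21
G90
G0 X36.8728 Y250.4840
M4 S203
G1 X12.5562 Y148.4951 F3156
G1 X108.2431 Y169.4751
G1 X52.4929 Y7.6357
G1 X131.5008 Y36.9687
G1 X177.4231 Y230.4426
M5
G0 X184.7637 Y79.1021
M4 S824
G1 X135.4729 Y107.5787 F1060
M5
G0 X71.6950 Y43.8502
M4 S203
G1 X66.9347 Y58.0885 F3156
G1 X81.1730 Y62.8488
G1 X85.9333 Y48.6105
G1 X71.6950 Y43.8502
M5
G0 X0.0000 Y0.0000

Since the viewBox matches the mm dimensions, user units are millimetres directly. The only transform is the Y-flip y_m = 266.5785 − y_svg.

Shape 1 is a open polyline drawn with `<path>`. Its stroke #008000 means engrave at S203, F3156. After flipping Y the toolpath is (36.8728,250.4840) → (12.5562,148.4951) → (108.2431,169.4751) → (52.4929,7.6357) → (131.5008,36.9687) → (177.4231,230.4426).

Shape 2 is a line segment drawn with `<path>`. Its stroke #ff0000 means cut at S824, F1060. After flipping Y the toolpath is (184.7637,79.1021) → (135.4729,107.5787).

Shape 3 is a regular polygon drawn with `<polygon>`. Its stroke #008000 means engrave at S203, F3156. After flipping Y the toolpath is (71.6950,43.8502) → (66.9347,58.0885) → (81.1730,62.8488) → (85.9333,48.6105) → (71.6950,43.8502), returning to the start.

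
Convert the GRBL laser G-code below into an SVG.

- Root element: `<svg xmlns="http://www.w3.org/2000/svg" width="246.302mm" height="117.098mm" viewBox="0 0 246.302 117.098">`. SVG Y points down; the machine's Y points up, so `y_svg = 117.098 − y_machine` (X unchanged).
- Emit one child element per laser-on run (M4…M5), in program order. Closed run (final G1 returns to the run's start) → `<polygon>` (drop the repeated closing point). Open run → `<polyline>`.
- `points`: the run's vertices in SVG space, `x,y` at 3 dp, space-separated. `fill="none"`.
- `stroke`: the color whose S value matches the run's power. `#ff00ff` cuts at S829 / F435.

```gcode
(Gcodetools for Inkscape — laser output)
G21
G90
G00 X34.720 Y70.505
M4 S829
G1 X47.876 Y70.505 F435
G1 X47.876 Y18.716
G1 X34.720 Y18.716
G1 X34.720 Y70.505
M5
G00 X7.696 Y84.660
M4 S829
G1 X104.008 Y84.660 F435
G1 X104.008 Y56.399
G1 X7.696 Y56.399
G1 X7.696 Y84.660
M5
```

Machine Y-up, SVG Y-down with viewBox height 117.098, so y_svg = 117.098 − y_machine; X carries over. Every run uses S829, so all elements get stroke `#ff00ff` (cut).

Run 1: The run returns to its start, so emit a `<polygon>` with points (Y-flipped): 34.720,46.593 47.876,46.593 47.876,98.382 34.720,98.382.

Run 2: The run returns to its start, so emit a `<polygon>` with points (Y-flipped): 7.696,32.438 104.008,32.438 104.008,60.699 7.696,60.699.

<svg xmlns="http://www.w3.org/2000/svg" width="246.302mm" height="117.098mm" viewBox="0 0 246.302 117.098">
  <polygon points="34.720,46.593 47.876,46.593 47.876,98.382 34.720,98.382" fill="none" stroke="#ff00ff"/>
  <polygon points="7.696,32.438 104.008,32.438 104.008,60.699 7.696,60.699" fill="none" stroke="#ff00ff"/>
</svg>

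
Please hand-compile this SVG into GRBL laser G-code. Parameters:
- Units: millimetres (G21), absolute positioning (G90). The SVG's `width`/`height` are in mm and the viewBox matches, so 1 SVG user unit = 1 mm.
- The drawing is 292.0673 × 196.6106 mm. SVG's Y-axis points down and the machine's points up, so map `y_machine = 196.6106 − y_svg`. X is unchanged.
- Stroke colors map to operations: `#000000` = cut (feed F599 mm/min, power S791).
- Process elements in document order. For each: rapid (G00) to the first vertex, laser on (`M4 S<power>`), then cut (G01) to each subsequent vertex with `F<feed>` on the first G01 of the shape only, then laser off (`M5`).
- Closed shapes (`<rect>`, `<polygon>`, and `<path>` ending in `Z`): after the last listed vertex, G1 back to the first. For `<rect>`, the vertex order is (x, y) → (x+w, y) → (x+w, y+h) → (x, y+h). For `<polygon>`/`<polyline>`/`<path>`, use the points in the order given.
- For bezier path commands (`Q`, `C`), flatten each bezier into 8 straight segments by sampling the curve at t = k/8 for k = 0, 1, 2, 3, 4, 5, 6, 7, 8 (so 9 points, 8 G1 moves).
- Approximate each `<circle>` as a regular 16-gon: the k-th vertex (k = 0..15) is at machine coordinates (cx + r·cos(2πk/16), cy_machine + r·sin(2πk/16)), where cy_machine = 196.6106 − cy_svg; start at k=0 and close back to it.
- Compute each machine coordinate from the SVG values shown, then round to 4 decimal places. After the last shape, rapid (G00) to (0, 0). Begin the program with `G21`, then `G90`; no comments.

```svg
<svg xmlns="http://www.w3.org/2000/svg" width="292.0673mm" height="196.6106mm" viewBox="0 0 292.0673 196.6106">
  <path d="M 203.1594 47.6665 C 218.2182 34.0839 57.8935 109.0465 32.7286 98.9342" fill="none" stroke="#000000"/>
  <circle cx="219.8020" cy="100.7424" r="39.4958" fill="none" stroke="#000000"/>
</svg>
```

G21
G90
G00 X203.1594 Y148.9441
M4 S791
G01 X201.1919 Y150.2261 F599
G01 X186.4213 Y145.2416
G01 X162.4869 Y136.0253
G01 X133.0279 Y124.6116
G01 X101.6833 Y113.0353
G01 X72.0925 Y103.3309
G01 X47.8945 Y97.5331
G01 X32.7286 Y97.6764
M5
G00 X259.2978 Y95.8682
M4 S791
G01 X256.2914 Y110.9826 F599
G01 X247.7297 Y123.7959
G01 X234.9164 Y132.3576
G01 X219.8020 Y135.3640
G01 X204.6876 Y132.3576
G01 X191.8743 Y123.7959
G01 X183.3126 Y110.9826
G01 X180.3062 Y95.8682
G01 X183.3126 Y80.7538
G01 X191.8743 Y67.9405
G01 X204.6876 Y59.3788
G01 X219.8020 Y56.3724
G01 X234.9164 Y59.3788
G01 X247.7297 Y67.9405
G01 X256.2914 Y80.7538
G01 X259.2978 Y95.8682
M5
G00 X0.0000 Y0.0000

1 u = 1 mm; y_m = 196.6106 − y.

[1] `<path>` cubic bezier, #000000→cut S791 F599: (203.1594,148.9441) → (201.1919,150.2261) → (186.4213,145.2416) → (162.4869,136.0253) → (133.0279,124.6116) → (101.6833,113.0353) → (72.0925,103.3309) → (47.8945,97.5331) → (32.7286,97.6764)

[2] `<circle>` circle, #000000→cut S791 F599: (259.2978,95.8682) → (256.2914,110.9826) → (247.7297,123.7959) → (234.9164,132.3576) → (219.8020,135.3640) → (204.6876,132.3576) → (191.8743,123.7959) → (183.3126,110.9826) → (180.3062,95.8682) → (183.3126,80.7538) → (191.8743,67.9405) → (204.6876,59.3788) → (219.8020,56.3724) → (234.9164,59.3788) → (247.7297,67.9405) → (256.2914,80.7538) → (259.2978,95.8682) (closed)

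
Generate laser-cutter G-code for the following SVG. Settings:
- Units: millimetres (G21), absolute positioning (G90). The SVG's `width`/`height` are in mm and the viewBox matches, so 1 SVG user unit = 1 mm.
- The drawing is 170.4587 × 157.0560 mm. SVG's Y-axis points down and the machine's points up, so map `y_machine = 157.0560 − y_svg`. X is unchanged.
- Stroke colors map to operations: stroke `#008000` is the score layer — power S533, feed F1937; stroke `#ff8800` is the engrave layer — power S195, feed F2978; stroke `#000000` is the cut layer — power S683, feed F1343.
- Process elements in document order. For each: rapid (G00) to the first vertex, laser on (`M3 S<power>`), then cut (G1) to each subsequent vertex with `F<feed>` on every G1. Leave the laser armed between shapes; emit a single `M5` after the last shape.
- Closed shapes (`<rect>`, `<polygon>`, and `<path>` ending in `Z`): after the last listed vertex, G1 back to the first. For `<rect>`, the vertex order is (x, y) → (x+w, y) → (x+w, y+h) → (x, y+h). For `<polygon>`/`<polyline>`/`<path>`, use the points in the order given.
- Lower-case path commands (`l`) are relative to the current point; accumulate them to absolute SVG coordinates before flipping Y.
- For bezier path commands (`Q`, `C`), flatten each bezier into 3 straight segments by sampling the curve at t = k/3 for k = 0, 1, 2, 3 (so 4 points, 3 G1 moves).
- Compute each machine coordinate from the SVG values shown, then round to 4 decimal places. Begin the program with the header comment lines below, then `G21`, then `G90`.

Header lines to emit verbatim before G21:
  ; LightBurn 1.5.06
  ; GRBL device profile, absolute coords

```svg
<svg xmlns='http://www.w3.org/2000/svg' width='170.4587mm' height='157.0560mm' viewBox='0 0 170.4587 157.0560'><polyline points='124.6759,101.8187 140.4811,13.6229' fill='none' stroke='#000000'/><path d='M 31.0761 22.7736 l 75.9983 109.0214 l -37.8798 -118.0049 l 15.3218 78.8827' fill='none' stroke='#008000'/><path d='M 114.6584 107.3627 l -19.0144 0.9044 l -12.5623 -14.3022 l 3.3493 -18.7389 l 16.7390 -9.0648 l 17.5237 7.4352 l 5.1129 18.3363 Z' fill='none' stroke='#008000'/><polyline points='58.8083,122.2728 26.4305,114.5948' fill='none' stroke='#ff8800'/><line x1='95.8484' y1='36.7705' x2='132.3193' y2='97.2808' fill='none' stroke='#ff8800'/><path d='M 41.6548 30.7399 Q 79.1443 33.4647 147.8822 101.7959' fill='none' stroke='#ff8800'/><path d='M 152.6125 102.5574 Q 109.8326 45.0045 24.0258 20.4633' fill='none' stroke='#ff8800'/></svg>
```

; LightBurn 1.5.06
; GRBL device profile, absolute coords
G21
G90
G00 X124.6759 Y55.2373
M3 S683
G1 X140.4811 Y143.4331 F1343
G00 X31.0761 Y134.2824
M3 S533
G1 X107.0744 Y25.2610 F1937
G1 X69.1946 Y143.2659 F1937
G1 X84.5164 Y64.3832 F1937
G00 X114.6584 Y49.6933
M3 S533
G1 X95.6440 Y48.7889 F1937
G1 X83.0817 Y63.0911 F1937
G1 X86.4310 Y81.8300 F1937
G1 X103.1700 Y90.8948 F1937
G1 X120.6937 Y83.4596 F1937
G1 X125.8066 Y65.1233 F1937
G1 X114.6584 Y49.6933 F1937
G00 X58.8083 Y34.7832
M3 S195
G1 X26.4305 Y42.4612 F2978
G00 X95.8484 Y120.2855
M3 S195
G1 X132.3193 Y59.7752 F2978
G00 X41.6548 Y126.3161
M3 S195
G1 X70.1198 Y117.2100 F2978
G1 X105.5290 Y93.5246 F2978
G1 X147.8822 Y55.2601 F2978
G00 X152.6125 Y54.4986
M3 S195
G1 X119.3118 Y89.1992 F2978
G1 X76.4496 Y116.5639 F2978
G1 X24.0258 Y136.5927 F2978
M5

viewBox `0 0 170.4587 157.0560` with mm width/height → 1 unit = 1 mm. Flip: y_m = 157.0560 − y_svg.

**Shape 1** — `<polyline>` line segment, stroke `#000000` → cut (S683, F1343). Machine vertices: (124.6759,55.2373) → (140.4811,143.4331). Open path.

**Shape 2** — `<path>` open polyline, stroke `#008000` → score (S533, F1937). Machine vertices: (31.0761,134.2824) → (107.0744,25.2610) → (69.1946,143.2659) → (84.5164,64.3832). Open path.

**Shape 3** — `<path>` regular polygon, stroke `#008000` → score (S533, F1937). Machine vertices: (114.6584,49.6933) → (95.6440,48.7889) → (83.0817,63.0911) → (86.4310,81.8300) → (103.1700,90.8948) → (120.6937,83.4596) → (125.8066,65.1233) → (114.6584,49.6933). Closed: final G1 returns to the first vertex.

**Shape 4** — `<polyline>` line segment, stroke `#ff8800` → engrave (S195, F2978). Machine vertices: (58.8083,34.7832) → (26.4305,42.4612). Open path.

**Shape 5** — `<line>` line segment, stroke `#ff8800` → engrave (S195, F2978). Machine vertices: (95.8484,120.2855) → (132.3193,59.7752). Open path.

**Shape 6** — `<path>` quadratic bezier, stroke `#ff8800` → engrave (S195, F2978). Control points (SVG): P0=(41.6548,30.7399), P1=(79.1443,33.4647), P2=(147.8822,101.7959); sampled at t=k/3. Machine vertices: (41.6548,126.3161) → (70.1198,117.2100) → (105.5290,93.5246) → (147.8822,55.2601). Open path.

**Shape 7** — `<path>` quadratic bezier, stroke `#ff8800` → engrave (S195, F2978). Control points (SVG): P0=(152.6125,102.5574), P1=(109.8326,45.0045), P2=(24.0258,20.4633); sampled at t=k/3. Machine vertices: (152.6125,54.4986) → (119.3118,89.1992) → (76.4496,116.5639) → (24.0258,136.5927). Open path.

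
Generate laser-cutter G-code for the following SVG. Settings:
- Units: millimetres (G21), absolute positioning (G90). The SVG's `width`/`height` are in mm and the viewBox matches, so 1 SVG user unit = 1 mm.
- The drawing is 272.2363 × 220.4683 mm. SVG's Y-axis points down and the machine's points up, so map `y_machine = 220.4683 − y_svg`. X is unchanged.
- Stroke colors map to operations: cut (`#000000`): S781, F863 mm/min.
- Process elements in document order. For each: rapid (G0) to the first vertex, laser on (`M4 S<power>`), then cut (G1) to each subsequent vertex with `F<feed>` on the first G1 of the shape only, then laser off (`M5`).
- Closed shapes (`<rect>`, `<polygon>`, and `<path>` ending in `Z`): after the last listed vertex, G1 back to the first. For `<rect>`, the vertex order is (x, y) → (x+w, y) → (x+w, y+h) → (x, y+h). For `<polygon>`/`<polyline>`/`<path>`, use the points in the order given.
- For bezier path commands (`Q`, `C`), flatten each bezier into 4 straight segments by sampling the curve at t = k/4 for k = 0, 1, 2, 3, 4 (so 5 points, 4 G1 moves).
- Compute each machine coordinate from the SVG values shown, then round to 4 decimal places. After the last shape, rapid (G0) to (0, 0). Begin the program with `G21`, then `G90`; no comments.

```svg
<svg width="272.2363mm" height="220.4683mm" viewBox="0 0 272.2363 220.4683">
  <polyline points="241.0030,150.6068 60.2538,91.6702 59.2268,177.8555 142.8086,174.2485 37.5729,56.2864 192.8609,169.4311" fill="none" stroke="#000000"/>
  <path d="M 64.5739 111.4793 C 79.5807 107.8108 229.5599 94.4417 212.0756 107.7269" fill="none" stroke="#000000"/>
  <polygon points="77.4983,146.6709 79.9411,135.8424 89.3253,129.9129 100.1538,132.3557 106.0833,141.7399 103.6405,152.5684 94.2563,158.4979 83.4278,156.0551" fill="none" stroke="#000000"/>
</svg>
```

G21
G90
G0 X241.0030 Y69.8615
M4 S781
G1 X60.2538 Y128.7981 F863
G1 X59.2268 Y42.6128
G1 X142.8086 Y46.2198
G1 X37.5729 Y164.1819
G1 X192.8609 Y51.0372
M5
G0 X64.5739 Y108.9890
M4 S781
G1 X96.4108 Y112.9912 F863
G1 X150.5089 Y117.2228
G1 X198.5150 Y118.2757
G1 X212.0756 Y112.7414
M5
G0 X77.4983 Y73.7974
M4 S781
G1 X79.9411 Y84.6259 F863
G1 X89.3253 Y90.5554
G1 X100.1538 Y88.1126
G1 X106.0833 Y78.7284
G1 X103.6405 Y67.8999
G1 X94.2563 Y61.9704
G1 X83.4278 Y64.4132
G1 X77.4983 Y73.7974
M5
G0 X0.0000 Y0.0000

Since the viewBox matches the mm dimensions, user units are millimetres directly. The only transform is the Y-flip y_m = 220.4683 − y_svg.

Shape 1 is a open polyline drawn with `<polyline>`. Its stroke #000000 means cut at S781, F863. After flipping Y the toolpath is (241.0030,69.8615) → (60.2538,128.7981) → (59.2268,42.6128) → (142.8086,46.2198) → (37.5729,164.1819) → (192.8609,51.0372).

Shape 2 is a cubic bezier drawn with `<path>`. Its stroke #000000 means cut at S781, F863. After flipping Y the toolpath is (64.5739,108.9890) → (96.4108,112.9912) → (150.5089,117.2228) → (198.5150,118.2757) → (212.0756,112.7414).

Shape 3 is a regular polygon drawn with `<polygon>`. Its stroke #000000 means cut at S781, F863. After flipping Y the toolpath is (77.4983,73.7974) → (79.9411,84.6259) → (89.3253,90.5554) → (100.1538,88.1126) → (106.0833,78.7284) → (103.6405,67.8999) → (94.2563,61.9704) → (83.4278,64.4132) → (77.4983,73.7974), returning to the start.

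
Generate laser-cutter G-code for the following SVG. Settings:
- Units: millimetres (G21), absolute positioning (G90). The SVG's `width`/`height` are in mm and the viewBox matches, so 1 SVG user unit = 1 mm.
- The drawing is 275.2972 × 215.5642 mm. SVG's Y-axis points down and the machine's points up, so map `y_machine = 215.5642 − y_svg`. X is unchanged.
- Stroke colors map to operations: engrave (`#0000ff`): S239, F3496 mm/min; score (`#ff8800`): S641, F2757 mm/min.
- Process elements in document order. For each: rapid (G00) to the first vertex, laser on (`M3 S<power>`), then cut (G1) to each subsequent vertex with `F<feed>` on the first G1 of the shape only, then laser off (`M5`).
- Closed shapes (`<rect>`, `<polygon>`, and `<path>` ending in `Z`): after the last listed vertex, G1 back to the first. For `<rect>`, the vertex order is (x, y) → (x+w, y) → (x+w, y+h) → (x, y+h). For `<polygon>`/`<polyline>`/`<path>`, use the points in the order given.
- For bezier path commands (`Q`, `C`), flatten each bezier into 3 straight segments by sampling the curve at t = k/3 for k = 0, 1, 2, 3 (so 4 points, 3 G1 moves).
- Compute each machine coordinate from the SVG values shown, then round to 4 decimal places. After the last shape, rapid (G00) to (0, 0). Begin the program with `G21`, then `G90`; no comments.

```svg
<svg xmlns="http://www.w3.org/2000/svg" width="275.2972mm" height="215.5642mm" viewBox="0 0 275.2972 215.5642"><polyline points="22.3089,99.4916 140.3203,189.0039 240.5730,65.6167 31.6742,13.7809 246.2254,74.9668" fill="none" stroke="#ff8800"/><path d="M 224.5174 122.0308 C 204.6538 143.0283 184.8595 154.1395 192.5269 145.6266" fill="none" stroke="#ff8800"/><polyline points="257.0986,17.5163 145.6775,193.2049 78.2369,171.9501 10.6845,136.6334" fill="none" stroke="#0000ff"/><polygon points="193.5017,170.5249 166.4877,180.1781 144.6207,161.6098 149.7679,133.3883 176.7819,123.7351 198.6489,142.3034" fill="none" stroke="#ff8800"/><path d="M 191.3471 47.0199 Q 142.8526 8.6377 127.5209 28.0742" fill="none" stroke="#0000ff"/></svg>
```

viewBox `0 0 275.2972 215.5642` with mm width/height → 1 unit = 1 mm. Flip: y_m = 215.5642 − y_svg.

**Shape 1** — `<polyline>` open polyline, stroke `#ff8800` → score (S641, F2757). Machine vertices: (22.3089,116.0726) → (140.3203,26.5603) → (240.5730,149.9475) → (31.6742,201.7833) → (246.2254,140.5974). Open path.

**Shape 2** — `<path>` cubic bezier, stroke `#ff8800` → score (S641, F2757). Control points (SVG): P0=(224.5174,122.0308), P1=(204.6538,143.0283), P2=(184.8595,154.1395), P3=(192.5269,145.6266); sampled at t=k/3. Machine vertices: (224.5174,93.5334) → (205.6914,76.1920) → (192.9989,67.6054) → (192.5269,69.9376). Open path.

**Shape 3** — `<polyline>` open polyline, stroke `#0000ff` → engrave (S239, F3496). Machine vertices: (257.0986,198.0479) → (145.6775,22.3593) → (78.2369,43.6141) → (10.6845,78.9308). Open path.

**Shape 4** — `<polygon>` regular polygon, stroke `#ff8800` → score (S641, F2757). Machine vertices: (193.5017,45.0393) → (166.4877,35.3861) → (144.6207,53.9544) → (149.7679,82.1759) → (176.7819,91.8291) → (198.6489,73.2608) → (193.5017,45.0393). Closed: final G1 returns to the first vertex.

**Shape 5** — `<path>` quadratic bezier, stroke `#0000ff` → engrave (S239, F3496). Control points (SVG): P0=(191.3471,47.0199), P1=(142.8526,8.6377), P2=(127.5209,28.0742); sampled at t=k/3. Machine vertices: (191.3471,168.5443) → (162.7022,187.7081) → (141.4268,194.0234) → (127.5209,187.4900). Open path.

G21
G90
G00 X22.3089 Y116.0726
M3 S641
G1 X140.3203 Y26.5603 F2757
G1 X240.5730 Y149.9475
G1 X31.6742 Y201.7833
G1 X246.2254 Y140.5974
M5
G00 X224.5174 Y93.5334
M3 S641
G1 X205.6914 Y76.1920 F2757
G1 X192.9989 Y67.6054
G1 X192.5269 Y69.9376
M5
G00 X257.0986 Y198.0479
M3 S239
G1 X145.6775 Y22.3593 F3496
G1 X78.2369 Y43.6141
G1 X10.6845 Y78.9308
M5
G00 X193.5017 Y45.0393
M3 S641
G1 X166.4877 Y35.3861 F2757
G1 X144.6207 Y53.9544
G1 X149.7679 Y82.1759
G1 X176.7819 Y91.8291
G1 X198.6489 Y73.2608
G1 X193.5017 Y45.0393
M5
G00 X191.3471 Y168.5443
M3 S239
G1 X162.7022 Y187.7081 F3496
G1 X141.4268 Y194.0234
G1 X127.5209 Y187.4900
M5
G00 X0.0000 Y0.0000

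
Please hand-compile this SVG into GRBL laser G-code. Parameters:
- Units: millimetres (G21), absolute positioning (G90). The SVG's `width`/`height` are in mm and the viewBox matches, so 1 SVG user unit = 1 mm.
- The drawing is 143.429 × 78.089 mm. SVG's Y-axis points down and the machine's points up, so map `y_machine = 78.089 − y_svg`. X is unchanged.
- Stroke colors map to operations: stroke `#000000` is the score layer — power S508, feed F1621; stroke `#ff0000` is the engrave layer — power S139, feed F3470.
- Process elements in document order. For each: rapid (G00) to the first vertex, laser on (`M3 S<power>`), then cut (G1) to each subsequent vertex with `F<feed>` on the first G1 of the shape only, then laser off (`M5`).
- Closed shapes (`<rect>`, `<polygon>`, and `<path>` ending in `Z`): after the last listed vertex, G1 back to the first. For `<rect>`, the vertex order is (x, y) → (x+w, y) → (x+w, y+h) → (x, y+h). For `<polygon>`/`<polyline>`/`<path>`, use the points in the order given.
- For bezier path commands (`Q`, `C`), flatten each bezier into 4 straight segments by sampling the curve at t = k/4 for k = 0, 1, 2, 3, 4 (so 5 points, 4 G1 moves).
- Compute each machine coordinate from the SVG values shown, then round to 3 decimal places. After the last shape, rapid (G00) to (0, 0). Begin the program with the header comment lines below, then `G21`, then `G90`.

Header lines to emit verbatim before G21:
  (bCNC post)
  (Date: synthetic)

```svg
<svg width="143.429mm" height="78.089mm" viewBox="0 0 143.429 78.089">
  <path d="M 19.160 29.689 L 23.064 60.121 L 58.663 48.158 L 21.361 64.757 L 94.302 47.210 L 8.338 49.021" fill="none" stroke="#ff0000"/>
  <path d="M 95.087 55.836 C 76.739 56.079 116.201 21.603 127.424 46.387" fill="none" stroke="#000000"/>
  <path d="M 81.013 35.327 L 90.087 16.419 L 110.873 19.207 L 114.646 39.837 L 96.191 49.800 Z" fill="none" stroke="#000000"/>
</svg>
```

viewBox `0 0 143.429 78.089` with mm width/height → 1 unit = 1 mm. Flip: y_m = 78.089 − y_svg.

**Shape 1** — `<path>` open polyline, stroke `#ff0000` → engrave (S139, F3470). Machine vertices: (19.160,48.400) → (23.064,17.968) → (58.663,29.931) → (21.361,13.332) → (94.302,30.879) → (8.338,29.068). Open path.

**Shape 2** — `<path>` cubic bezier, stroke `#000000` → score (S508, F1621). Control points (SVG): P0=(95.087,55.836), P1=(76.739,56.079), P2=(116.201,21.603), P3=(127.424,46.387); sampled at t=k/4. Machine vertices: (95.087,22.253) → (90.821,27.112) → (100.166,36.180) → (115.056,40.647) → (127.424,31.702). Open path.

**Shape 3** — `<path>` regular polygon, stroke `#000000` → score (S508, F1621). Machine vertices: (81.013,42.762) → (90.087,61.670) → (110.873,58.882) → (114.646,38.252) → (96.191,28.289) → (81.013,42.762). Closed: final G1 returns to the first vertex.

(bCNC post)
(Date: synthetic)
G21
G90
G00 X19.160 Y48.400
M3 S139
G1 X23.064 Y17.968 F3470
G1 X58.663 Y29.931
G1 X21.361 Y13.332
G1 X94.302 Y30.879
G1 X8.338 Y29.068
M5
G00 X95.087 Y22.253
M3 S508
G1 X90.821 Y27.112 F1621
G1 X100.166 Y36.180
G1 X115.056 Y40.647
G1 X127.424 Y31.702
M5
G00 X81.013 Y42.762
M3 S508
G1 X90.087 Y61.670 F1621
G1 X110.873 Y58.882
G1 X114.646 Y38.252
G1 X96.191 Y28.289
G1 X81.013 Y42.762
M5
G00 X0.000 Y0.000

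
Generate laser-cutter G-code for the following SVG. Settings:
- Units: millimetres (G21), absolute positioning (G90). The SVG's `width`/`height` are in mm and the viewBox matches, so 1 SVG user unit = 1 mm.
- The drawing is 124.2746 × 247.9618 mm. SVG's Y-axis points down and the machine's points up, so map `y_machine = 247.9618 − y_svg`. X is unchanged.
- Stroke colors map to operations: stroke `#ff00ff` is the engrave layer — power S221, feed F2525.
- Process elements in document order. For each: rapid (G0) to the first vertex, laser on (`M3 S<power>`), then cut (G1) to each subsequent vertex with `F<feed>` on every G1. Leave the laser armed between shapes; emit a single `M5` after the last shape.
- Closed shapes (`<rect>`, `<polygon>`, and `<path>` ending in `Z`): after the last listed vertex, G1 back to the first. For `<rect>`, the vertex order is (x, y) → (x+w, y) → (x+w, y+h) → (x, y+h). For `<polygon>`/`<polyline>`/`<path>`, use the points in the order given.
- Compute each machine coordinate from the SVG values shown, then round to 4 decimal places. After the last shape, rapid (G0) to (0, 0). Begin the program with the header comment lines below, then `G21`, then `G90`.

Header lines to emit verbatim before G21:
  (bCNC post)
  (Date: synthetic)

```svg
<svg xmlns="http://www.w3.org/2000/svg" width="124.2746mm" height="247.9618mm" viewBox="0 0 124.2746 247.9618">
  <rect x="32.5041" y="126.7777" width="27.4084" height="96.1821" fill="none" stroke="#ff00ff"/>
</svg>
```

(bCNC post)
(Date: synthetic)
G21
G90
G0 X32.5041 Y121.1841
M3 S221
G1 X59.9125 Y121.1841 F2525
G1 X59.9125 Y25.0020 F2525
G1 X32.5041 Y25.0020 F2525
G1 X32.5041 Y121.1841 F2525
M5
G0 X0.0000 Y0.0000

viewBox `0 0 124.2746 247.9618` with mm width/height → 1 unit = 1 mm. Flip: y_m = 247.9618 − y_svg.

**Shape 1** — `<rect>` rectangle, stroke `#ff00ff` → engrave (S221, F2525). Machine vertices: (32.5041,121.1841) → (59.9125,121.1841) → (59.9125,25.0020) → (32.5041,25.0020) → (32.5041,121.1841). Closed: final G1 returns to the first vertex.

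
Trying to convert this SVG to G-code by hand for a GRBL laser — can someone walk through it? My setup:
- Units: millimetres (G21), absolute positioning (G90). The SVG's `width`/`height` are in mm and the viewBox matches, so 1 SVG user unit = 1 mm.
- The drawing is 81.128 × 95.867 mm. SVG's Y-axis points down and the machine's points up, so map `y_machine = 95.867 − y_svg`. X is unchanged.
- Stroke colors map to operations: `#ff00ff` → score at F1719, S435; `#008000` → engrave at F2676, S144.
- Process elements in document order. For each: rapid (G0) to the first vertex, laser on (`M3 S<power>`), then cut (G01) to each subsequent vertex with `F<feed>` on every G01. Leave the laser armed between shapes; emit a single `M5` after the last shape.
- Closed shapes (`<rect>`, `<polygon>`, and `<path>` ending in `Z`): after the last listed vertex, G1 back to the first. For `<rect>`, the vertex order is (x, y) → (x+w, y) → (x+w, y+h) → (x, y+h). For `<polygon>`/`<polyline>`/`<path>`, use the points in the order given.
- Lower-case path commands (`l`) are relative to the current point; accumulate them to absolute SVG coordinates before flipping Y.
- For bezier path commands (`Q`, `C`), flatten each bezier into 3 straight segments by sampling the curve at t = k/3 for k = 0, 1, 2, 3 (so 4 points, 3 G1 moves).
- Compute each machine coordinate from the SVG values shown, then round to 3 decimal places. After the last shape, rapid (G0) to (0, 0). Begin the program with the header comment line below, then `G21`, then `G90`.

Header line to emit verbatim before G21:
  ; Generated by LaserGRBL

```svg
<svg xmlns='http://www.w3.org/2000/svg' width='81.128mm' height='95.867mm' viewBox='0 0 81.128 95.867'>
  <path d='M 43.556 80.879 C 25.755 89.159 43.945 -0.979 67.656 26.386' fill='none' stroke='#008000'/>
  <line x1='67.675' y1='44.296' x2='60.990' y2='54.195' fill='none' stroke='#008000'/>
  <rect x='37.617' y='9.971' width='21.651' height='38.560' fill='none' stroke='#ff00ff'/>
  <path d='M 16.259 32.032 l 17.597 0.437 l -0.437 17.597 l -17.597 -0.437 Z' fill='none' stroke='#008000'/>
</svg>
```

1 u = 1 mm; y_m = 95.867 − y.

[1] `<path>` cubic bezier, #008000→engrave S144 F2676: (43.556,14.988) → (36.623,31.517) → (46.914,65.675) → (67.656,69.481)

[2] `<line>` line segment, #008000→engrave S144 F2676: (67.675,51.571) → (60.990,41.672)

[3] `<rect>` rectangle, #ff00ff→score S435 F1719: (37.617,85.896) → (59.268,85.896) → (59.268,47.336) → (37.617,47.336) → (37.617,85.896) (closed)

[4] `<path>` regular polygon, #008000→engrave S144 F2676: (16.259,63.835) → (33.856,63.398) → (33.419,45.801) → (15.822,46.238) → (16.259,63.835) (closed)

; Generated by LaserGRBL
G21
G90
G0 X43.556 Y14.988
M3 S144
G01 X36.623 Y31.517 F2676
G01 X46.914 Y65.675 F2676
G01 X67.656 Y69.481 F2676
G0 X67.675 Y51.571
M3 S144
G01 X60.990 Y41.672 F2676
G0 X37.617 Y85.896
M3 S435
G01 X59.268 Y85.896 F1719
G01 X59.268 Y47.336 F1719
G01 X37.617 Y47.336 F1719
G01 X37.617 Y85.896 F1719
G0 X16.259 Y63.835
M3 S144
G01 X33.856 Y63.398 F2676
G01 X33.419 Y45.801 F2676
G01 X15.822 Y46.238 F2676
G01 X16.259 Y63.835 F2676
M5
G0 X0.000 Y0.000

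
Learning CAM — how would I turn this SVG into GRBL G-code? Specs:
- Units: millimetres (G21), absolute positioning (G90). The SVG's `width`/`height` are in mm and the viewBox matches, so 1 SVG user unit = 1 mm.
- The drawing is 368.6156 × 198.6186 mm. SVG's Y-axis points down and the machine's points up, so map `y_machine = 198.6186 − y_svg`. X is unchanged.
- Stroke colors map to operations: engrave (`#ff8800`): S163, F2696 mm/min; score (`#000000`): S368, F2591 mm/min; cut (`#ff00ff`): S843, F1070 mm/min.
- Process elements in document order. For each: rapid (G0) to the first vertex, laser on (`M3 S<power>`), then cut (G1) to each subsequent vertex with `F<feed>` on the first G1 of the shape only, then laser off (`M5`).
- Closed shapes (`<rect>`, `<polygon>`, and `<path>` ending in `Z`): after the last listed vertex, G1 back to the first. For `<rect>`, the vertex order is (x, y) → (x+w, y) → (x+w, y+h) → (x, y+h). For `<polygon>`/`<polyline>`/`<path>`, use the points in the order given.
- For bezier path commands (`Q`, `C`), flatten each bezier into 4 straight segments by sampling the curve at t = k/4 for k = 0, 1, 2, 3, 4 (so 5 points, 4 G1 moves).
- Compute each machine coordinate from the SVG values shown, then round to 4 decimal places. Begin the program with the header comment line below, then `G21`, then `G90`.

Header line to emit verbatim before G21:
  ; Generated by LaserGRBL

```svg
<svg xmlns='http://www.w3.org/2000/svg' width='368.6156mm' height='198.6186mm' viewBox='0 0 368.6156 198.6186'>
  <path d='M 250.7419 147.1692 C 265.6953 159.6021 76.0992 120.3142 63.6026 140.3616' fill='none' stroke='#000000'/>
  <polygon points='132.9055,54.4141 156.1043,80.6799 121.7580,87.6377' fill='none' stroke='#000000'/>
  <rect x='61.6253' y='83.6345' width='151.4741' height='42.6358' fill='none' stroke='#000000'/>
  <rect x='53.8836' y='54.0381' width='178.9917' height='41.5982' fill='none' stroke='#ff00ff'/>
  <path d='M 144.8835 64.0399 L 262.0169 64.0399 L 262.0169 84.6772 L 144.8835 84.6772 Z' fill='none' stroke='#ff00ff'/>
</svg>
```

; Generated by LaserGRBL
G21
G90
G0 X250.7419 Y51.4494
M3 S368
G1 X229.5672 Y50.0871 F2591
G1 X167.4660 Y57.7086
G1 X100.2179 Y63.9024
G1 X63.6026 Y58.2570
M5
G0 X132.9055 Y144.2045
M3 S368
G1 X156.1043 Y117.9387 F2591
G1 X121.7580 Y110.9809
G1 X132.9055 Y144.2045
M5
G0 X61.6253 Y114.9841
M3 S368
G1 X213.0994 Y114.9841 F2591
G1 X213.0994 Y72.3483
G1 X61.6253 Y72.3483
G1 X61.6253 Y114.9841
M5
G0 X53.8836 Y144.5805
M3 S843
G1 X232.8753 Y144.5805 F1070
G1 X232.8753 Y102.9823
G1 X53.8836 Y102.9823
G1 X53.8836 Y144.5805
M5
G0 X144.8835 Y134.5787
M3 S843
G1 X262.0169 Y134.5787 F1070
G1 X262.0169 Y113.9414
G1 X144.8835 Y113.9414
G1 X144.8835 Y134.5787
M5

Since the viewBox matches the mm dimensions, user units are millimetres directly. The only transform is the Y-flip y_m = 198.6186 − y_svg.

Shape 1 is a cubic bezier drawn with `<path>`. Its stroke #000000 means score at S368, F2591. After flipping Y the toolpath is (250.7419,51.4494) → (229.5672,50.0871) → (167.4660,57.7086) → (100.2179,63.9024) → (63.6026,58.2570).

Shape 2 is a regular polygon drawn with `<polygon>`. Its stroke #000000 means score at S368, F2591. After flipping Y the toolpath is (132.9055,144.2045) → (156.1043,117.9387) → (121.7580,110.9809) → (132.9055,144.2045), returning to the start.

Shape 3 is a rectangle drawn with `<rect>`. Its stroke #000000 means score at S368, F2591. After flipping Y the toolpath is (61.6253,114.9841) → (213.0994,114.9841) → (213.0994,72.3483) → (61.6253,72.3483) → (61.6253,114.9841), returning to the start.

Shape 4 is a rectangle drawn with `<rect>`. Its stroke #ff00ff means cut at S843, F1070. After flipping Y the toolpath is (53.8836,144.5805) → (232.8753,144.5805) → (232.8753,102.9823) → (53.8836,102.9823) → (53.8836,144.5805), returning to the start.

Shape 5 is a rectangle drawn with `<path>`. Its stroke #ff00ff means cut at S843, F1070. After flipping Y the toolpath is (144.8835,134.5787) → (262.0169,134.5787) → (262.0169,113.9414) → (144.8835,113.9414) → (144.8835,134.5787), returning to the start.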